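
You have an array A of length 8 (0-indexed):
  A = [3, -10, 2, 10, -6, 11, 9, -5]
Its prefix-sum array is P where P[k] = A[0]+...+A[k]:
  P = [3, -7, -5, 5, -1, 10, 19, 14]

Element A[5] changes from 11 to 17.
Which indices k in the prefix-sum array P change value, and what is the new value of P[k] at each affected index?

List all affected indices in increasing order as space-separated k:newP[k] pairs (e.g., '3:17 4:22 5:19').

P[k] = A[0] + ... + A[k]
P[k] includes A[5] iff k >= 5
Affected indices: 5, 6, ..., 7; delta = 6
  P[5]: 10 + 6 = 16
  P[6]: 19 + 6 = 25
  P[7]: 14 + 6 = 20

Answer: 5:16 6:25 7:20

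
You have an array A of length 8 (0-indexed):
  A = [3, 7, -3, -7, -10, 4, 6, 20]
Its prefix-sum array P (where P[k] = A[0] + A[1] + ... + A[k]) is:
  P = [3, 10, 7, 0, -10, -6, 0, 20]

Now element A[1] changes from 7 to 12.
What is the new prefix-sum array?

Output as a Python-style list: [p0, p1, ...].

Answer: [3, 15, 12, 5, -5, -1, 5, 25]

Derivation:
Change: A[1] 7 -> 12, delta = 5
P[k] for k < 1: unchanged (A[1] not included)
P[k] for k >= 1: shift by delta = 5
  P[0] = 3 + 0 = 3
  P[1] = 10 + 5 = 15
  P[2] = 7 + 5 = 12
  P[3] = 0 + 5 = 5
  P[4] = -10 + 5 = -5
  P[5] = -6 + 5 = -1
  P[6] = 0 + 5 = 5
  P[7] = 20 + 5 = 25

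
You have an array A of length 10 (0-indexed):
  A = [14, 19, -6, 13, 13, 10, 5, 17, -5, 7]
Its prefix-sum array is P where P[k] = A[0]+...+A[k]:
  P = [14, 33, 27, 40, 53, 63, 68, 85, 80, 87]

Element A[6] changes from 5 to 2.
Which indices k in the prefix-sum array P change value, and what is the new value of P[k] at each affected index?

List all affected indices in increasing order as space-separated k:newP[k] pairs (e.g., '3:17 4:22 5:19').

P[k] = A[0] + ... + A[k]
P[k] includes A[6] iff k >= 6
Affected indices: 6, 7, ..., 9; delta = -3
  P[6]: 68 + -3 = 65
  P[7]: 85 + -3 = 82
  P[8]: 80 + -3 = 77
  P[9]: 87 + -3 = 84

Answer: 6:65 7:82 8:77 9:84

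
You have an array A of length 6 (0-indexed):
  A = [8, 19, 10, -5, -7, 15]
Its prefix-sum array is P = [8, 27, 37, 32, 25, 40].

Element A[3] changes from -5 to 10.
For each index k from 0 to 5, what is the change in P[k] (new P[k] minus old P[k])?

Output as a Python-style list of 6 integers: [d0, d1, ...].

Element change: A[3] -5 -> 10, delta = 15
For k < 3: P[k] unchanged, delta_P[k] = 0
For k >= 3: P[k] shifts by exactly 15
Delta array: [0, 0, 0, 15, 15, 15]

Answer: [0, 0, 0, 15, 15, 15]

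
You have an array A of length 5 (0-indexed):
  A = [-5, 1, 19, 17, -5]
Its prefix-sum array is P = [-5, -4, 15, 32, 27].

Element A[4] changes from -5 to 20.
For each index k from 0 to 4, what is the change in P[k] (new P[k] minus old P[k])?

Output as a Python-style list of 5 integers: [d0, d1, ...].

Answer: [0, 0, 0, 0, 25]

Derivation:
Element change: A[4] -5 -> 20, delta = 25
For k < 4: P[k] unchanged, delta_P[k] = 0
For k >= 4: P[k] shifts by exactly 25
Delta array: [0, 0, 0, 0, 25]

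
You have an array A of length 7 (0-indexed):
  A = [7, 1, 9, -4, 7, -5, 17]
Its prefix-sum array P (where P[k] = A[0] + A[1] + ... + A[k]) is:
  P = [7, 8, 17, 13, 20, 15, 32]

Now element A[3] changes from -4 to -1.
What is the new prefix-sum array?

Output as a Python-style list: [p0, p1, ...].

Answer: [7, 8, 17, 16, 23, 18, 35]

Derivation:
Change: A[3] -4 -> -1, delta = 3
P[k] for k < 3: unchanged (A[3] not included)
P[k] for k >= 3: shift by delta = 3
  P[0] = 7 + 0 = 7
  P[1] = 8 + 0 = 8
  P[2] = 17 + 0 = 17
  P[3] = 13 + 3 = 16
  P[4] = 20 + 3 = 23
  P[5] = 15 + 3 = 18
  P[6] = 32 + 3 = 35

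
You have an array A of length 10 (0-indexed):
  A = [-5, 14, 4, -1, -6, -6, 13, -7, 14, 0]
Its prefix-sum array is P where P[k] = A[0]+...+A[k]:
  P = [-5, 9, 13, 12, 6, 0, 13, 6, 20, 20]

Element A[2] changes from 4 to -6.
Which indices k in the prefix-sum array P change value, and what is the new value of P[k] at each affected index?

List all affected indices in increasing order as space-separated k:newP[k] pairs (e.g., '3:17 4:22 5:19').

Answer: 2:3 3:2 4:-4 5:-10 6:3 7:-4 8:10 9:10

Derivation:
P[k] = A[0] + ... + A[k]
P[k] includes A[2] iff k >= 2
Affected indices: 2, 3, ..., 9; delta = -10
  P[2]: 13 + -10 = 3
  P[3]: 12 + -10 = 2
  P[4]: 6 + -10 = -4
  P[5]: 0 + -10 = -10
  P[6]: 13 + -10 = 3
  P[7]: 6 + -10 = -4
  P[8]: 20 + -10 = 10
  P[9]: 20 + -10 = 10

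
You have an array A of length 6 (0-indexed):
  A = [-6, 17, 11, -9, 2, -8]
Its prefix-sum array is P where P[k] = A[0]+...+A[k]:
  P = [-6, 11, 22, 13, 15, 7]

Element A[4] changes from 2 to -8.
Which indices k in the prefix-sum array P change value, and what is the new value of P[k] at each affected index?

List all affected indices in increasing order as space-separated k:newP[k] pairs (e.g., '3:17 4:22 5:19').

Answer: 4:5 5:-3

Derivation:
P[k] = A[0] + ... + A[k]
P[k] includes A[4] iff k >= 4
Affected indices: 4, 5, ..., 5; delta = -10
  P[4]: 15 + -10 = 5
  P[5]: 7 + -10 = -3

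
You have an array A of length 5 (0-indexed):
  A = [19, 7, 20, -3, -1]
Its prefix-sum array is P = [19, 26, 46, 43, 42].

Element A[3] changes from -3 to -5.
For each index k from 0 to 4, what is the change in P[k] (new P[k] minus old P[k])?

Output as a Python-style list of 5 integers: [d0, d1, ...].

Answer: [0, 0, 0, -2, -2]

Derivation:
Element change: A[3] -3 -> -5, delta = -2
For k < 3: P[k] unchanged, delta_P[k] = 0
For k >= 3: P[k] shifts by exactly -2
Delta array: [0, 0, 0, -2, -2]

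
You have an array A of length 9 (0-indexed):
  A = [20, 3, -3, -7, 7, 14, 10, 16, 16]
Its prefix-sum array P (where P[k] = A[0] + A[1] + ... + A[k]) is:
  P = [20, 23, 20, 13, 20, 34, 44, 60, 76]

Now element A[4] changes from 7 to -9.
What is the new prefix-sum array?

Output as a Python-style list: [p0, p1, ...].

Answer: [20, 23, 20, 13, 4, 18, 28, 44, 60]

Derivation:
Change: A[4] 7 -> -9, delta = -16
P[k] for k < 4: unchanged (A[4] not included)
P[k] for k >= 4: shift by delta = -16
  P[0] = 20 + 0 = 20
  P[1] = 23 + 0 = 23
  P[2] = 20 + 0 = 20
  P[3] = 13 + 0 = 13
  P[4] = 20 + -16 = 4
  P[5] = 34 + -16 = 18
  P[6] = 44 + -16 = 28
  P[7] = 60 + -16 = 44
  P[8] = 76 + -16 = 60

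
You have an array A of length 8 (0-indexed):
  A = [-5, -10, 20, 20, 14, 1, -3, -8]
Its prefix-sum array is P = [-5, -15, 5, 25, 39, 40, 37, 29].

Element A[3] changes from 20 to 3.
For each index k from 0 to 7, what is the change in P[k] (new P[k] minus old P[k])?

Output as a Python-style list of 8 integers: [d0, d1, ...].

Element change: A[3] 20 -> 3, delta = -17
For k < 3: P[k] unchanged, delta_P[k] = 0
For k >= 3: P[k] shifts by exactly -17
Delta array: [0, 0, 0, -17, -17, -17, -17, -17]

Answer: [0, 0, 0, -17, -17, -17, -17, -17]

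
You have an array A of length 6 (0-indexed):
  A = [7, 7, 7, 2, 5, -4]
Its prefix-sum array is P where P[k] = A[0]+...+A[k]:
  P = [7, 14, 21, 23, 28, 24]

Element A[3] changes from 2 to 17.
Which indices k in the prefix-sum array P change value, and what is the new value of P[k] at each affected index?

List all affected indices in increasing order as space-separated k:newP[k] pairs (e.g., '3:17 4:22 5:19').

P[k] = A[0] + ... + A[k]
P[k] includes A[3] iff k >= 3
Affected indices: 3, 4, ..., 5; delta = 15
  P[3]: 23 + 15 = 38
  P[4]: 28 + 15 = 43
  P[5]: 24 + 15 = 39

Answer: 3:38 4:43 5:39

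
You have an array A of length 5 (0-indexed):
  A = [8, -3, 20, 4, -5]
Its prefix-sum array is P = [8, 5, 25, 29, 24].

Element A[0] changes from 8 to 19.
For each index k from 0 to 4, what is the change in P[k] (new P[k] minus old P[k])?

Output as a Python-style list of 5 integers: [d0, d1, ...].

Element change: A[0] 8 -> 19, delta = 11
For k < 0: P[k] unchanged, delta_P[k] = 0
For k >= 0: P[k] shifts by exactly 11
Delta array: [11, 11, 11, 11, 11]

Answer: [11, 11, 11, 11, 11]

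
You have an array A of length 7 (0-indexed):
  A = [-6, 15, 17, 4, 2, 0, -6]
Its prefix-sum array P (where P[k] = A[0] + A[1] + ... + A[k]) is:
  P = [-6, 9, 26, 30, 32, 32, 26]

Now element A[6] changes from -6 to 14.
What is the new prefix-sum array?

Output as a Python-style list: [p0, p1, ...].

Change: A[6] -6 -> 14, delta = 20
P[k] for k < 6: unchanged (A[6] not included)
P[k] for k >= 6: shift by delta = 20
  P[0] = -6 + 0 = -6
  P[1] = 9 + 0 = 9
  P[2] = 26 + 0 = 26
  P[3] = 30 + 0 = 30
  P[4] = 32 + 0 = 32
  P[5] = 32 + 0 = 32
  P[6] = 26 + 20 = 46

Answer: [-6, 9, 26, 30, 32, 32, 46]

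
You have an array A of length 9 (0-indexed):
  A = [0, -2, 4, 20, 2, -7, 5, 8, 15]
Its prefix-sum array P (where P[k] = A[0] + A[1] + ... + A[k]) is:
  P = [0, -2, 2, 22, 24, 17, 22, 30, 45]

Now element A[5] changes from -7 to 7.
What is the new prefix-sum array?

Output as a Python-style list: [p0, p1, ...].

Answer: [0, -2, 2, 22, 24, 31, 36, 44, 59]

Derivation:
Change: A[5] -7 -> 7, delta = 14
P[k] for k < 5: unchanged (A[5] not included)
P[k] for k >= 5: shift by delta = 14
  P[0] = 0 + 0 = 0
  P[1] = -2 + 0 = -2
  P[2] = 2 + 0 = 2
  P[3] = 22 + 0 = 22
  P[4] = 24 + 0 = 24
  P[5] = 17 + 14 = 31
  P[6] = 22 + 14 = 36
  P[7] = 30 + 14 = 44
  P[8] = 45 + 14 = 59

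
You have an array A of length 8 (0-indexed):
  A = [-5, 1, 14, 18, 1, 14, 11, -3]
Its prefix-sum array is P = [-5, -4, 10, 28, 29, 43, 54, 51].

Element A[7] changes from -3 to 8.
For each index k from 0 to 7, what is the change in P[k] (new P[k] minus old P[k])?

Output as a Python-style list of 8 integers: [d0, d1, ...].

Element change: A[7] -3 -> 8, delta = 11
For k < 7: P[k] unchanged, delta_P[k] = 0
For k >= 7: P[k] shifts by exactly 11
Delta array: [0, 0, 0, 0, 0, 0, 0, 11]

Answer: [0, 0, 0, 0, 0, 0, 0, 11]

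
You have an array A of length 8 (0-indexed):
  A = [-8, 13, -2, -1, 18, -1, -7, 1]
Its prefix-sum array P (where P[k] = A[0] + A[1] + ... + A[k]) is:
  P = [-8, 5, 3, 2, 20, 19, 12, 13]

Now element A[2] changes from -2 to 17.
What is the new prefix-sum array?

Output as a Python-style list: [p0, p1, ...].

Answer: [-8, 5, 22, 21, 39, 38, 31, 32]

Derivation:
Change: A[2] -2 -> 17, delta = 19
P[k] for k < 2: unchanged (A[2] not included)
P[k] for k >= 2: shift by delta = 19
  P[0] = -8 + 0 = -8
  P[1] = 5 + 0 = 5
  P[2] = 3 + 19 = 22
  P[3] = 2 + 19 = 21
  P[4] = 20 + 19 = 39
  P[5] = 19 + 19 = 38
  P[6] = 12 + 19 = 31
  P[7] = 13 + 19 = 32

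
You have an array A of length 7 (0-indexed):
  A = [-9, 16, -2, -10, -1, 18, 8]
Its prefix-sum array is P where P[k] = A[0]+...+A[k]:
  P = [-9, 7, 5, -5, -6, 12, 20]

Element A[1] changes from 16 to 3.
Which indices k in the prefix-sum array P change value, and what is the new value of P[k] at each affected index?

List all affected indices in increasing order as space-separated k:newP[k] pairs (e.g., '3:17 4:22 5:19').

P[k] = A[0] + ... + A[k]
P[k] includes A[1] iff k >= 1
Affected indices: 1, 2, ..., 6; delta = -13
  P[1]: 7 + -13 = -6
  P[2]: 5 + -13 = -8
  P[3]: -5 + -13 = -18
  P[4]: -6 + -13 = -19
  P[5]: 12 + -13 = -1
  P[6]: 20 + -13 = 7

Answer: 1:-6 2:-8 3:-18 4:-19 5:-1 6:7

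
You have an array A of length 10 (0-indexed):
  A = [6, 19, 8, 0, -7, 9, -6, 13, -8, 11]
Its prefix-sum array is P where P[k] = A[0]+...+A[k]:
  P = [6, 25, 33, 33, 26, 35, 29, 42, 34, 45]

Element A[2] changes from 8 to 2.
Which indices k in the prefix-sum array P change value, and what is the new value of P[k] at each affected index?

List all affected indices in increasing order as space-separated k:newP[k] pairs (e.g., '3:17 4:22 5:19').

P[k] = A[0] + ... + A[k]
P[k] includes A[2] iff k >= 2
Affected indices: 2, 3, ..., 9; delta = -6
  P[2]: 33 + -6 = 27
  P[3]: 33 + -6 = 27
  P[4]: 26 + -6 = 20
  P[5]: 35 + -6 = 29
  P[6]: 29 + -6 = 23
  P[7]: 42 + -6 = 36
  P[8]: 34 + -6 = 28
  P[9]: 45 + -6 = 39

Answer: 2:27 3:27 4:20 5:29 6:23 7:36 8:28 9:39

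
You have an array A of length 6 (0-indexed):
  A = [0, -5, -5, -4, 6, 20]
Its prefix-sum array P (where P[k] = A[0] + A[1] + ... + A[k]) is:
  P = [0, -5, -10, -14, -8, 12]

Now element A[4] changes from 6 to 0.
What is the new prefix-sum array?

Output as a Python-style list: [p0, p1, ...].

Change: A[4] 6 -> 0, delta = -6
P[k] for k < 4: unchanged (A[4] not included)
P[k] for k >= 4: shift by delta = -6
  P[0] = 0 + 0 = 0
  P[1] = -5 + 0 = -5
  P[2] = -10 + 0 = -10
  P[3] = -14 + 0 = -14
  P[4] = -8 + -6 = -14
  P[5] = 12 + -6 = 6

Answer: [0, -5, -10, -14, -14, 6]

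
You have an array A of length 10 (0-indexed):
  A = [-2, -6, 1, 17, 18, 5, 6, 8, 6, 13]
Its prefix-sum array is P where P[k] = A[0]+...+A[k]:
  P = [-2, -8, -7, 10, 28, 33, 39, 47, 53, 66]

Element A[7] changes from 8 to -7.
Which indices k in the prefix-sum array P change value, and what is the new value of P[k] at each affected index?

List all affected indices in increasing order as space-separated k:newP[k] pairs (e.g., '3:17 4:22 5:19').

P[k] = A[0] + ... + A[k]
P[k] includes A[7] iff k >= 7
Affected indices: 7, 8, ..., 9; delta = -15
  P[7]: 47 + -15 = 32
  P[8]: 53 + -15 = 38
  P[9]: 66 + -15 = 51

Answer: 7:32 8:38 9:51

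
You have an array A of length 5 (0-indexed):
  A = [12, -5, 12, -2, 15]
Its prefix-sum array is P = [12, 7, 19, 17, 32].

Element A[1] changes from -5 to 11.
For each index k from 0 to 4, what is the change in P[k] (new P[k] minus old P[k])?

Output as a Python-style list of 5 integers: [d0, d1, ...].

Element change: A[1] -5 -> 11, delta = 16
For k < 1: P[k] unchanged, delta_P[k] = 0
For k >= 1: P[k] shifts by exactly 16
Delta array: [0, 16, 16, 16, 16]

Answer: [0, 16, 16, 16, 16]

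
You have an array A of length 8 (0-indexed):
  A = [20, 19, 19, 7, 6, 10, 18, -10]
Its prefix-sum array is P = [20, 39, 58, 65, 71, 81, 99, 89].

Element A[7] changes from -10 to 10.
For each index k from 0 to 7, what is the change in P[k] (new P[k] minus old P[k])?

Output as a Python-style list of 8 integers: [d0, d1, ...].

Element change: A[7] -10 -> 10, delta = 20
For k < 7: P[k] unchanged, delta_P[k] = 0
For k >= 7: P[k] shifts by exactly 20
Delta array: [0, 0, 0, 0, 0, 0, 0, 20]

Answer: [0, 0, 0, 0, 0, 0, 0, 20]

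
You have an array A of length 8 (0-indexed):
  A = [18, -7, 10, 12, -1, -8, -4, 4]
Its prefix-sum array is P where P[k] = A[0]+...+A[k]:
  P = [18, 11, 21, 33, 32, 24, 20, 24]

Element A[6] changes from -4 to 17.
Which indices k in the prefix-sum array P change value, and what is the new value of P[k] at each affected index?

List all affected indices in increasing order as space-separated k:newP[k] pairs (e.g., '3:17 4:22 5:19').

Answer: 6:41 7:45

Derivation:
P[k] = A[0] + ... + A[k]
P[k] includes A[6] iff k >= 6
Affected indices: 6, 7, ..., 7; delta = 21
  P[6]: 20 + 21 = 41
  P[7]: 24 + 21 = 45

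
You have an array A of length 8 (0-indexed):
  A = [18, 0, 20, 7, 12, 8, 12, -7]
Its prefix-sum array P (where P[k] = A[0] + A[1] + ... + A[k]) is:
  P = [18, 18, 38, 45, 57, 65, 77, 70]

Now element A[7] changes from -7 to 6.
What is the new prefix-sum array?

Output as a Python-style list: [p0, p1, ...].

Answer: [18, 18, 38, 45, 57, 65, 77, 83]

Derivation:
Change: A[7] -7 -> 6, delta = 13
P[k] for k < 7: unchanged (A[7] not included)
P[k] for k >= 7: shift by delta = 13
  P[0] = 18 + 0 = 18
  P[1] = 18 + 0 = 18
  P[2] = 38 + 0 = 38
  P[3] = 45 + 0 = 45
  P[4] = 57 + 0 = 57
  P[5] = 65 + 0 = 65
  P[6] = 77 + 0 = 77
  P[7] = 70 + 13 = 83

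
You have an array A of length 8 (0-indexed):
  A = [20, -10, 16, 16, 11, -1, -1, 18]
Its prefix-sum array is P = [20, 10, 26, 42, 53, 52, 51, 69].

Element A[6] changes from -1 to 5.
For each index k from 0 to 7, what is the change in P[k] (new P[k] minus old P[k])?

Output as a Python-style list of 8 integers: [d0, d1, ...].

Element change: A[6] -1 -> 5, delta = 6
For k < 6: P[k] unchanged, delta_P[k] = 0
For k >= 6: P[k] shifts by exactly 6
Delta array: [0, 0, 0, 0, 0, 0, 6, 6]

Answer: [0, 0, 0, 0, 0, 0, 6, 6]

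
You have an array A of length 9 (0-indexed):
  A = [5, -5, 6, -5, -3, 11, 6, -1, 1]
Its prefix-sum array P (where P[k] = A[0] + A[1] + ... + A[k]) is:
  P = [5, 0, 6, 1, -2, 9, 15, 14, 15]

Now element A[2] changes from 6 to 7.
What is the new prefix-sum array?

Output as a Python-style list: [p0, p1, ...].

Change: A[2] 6 -> 7, delta = 1
P[k] for k < 2: unchanged (A[2] not included)
P[k] for k >= 2: shift by delta = 1
  P[0] = 5 + 0 = 5
  P[1] = 0 + 0 = 0
  P[2] = 6 + 1 = 7
  P[3] = 1 + 1 = 2
  P[4] = -2 + 1 = -1
  P[5] = 9 + 1 = 10
  P[6] = 15 + 1 = 16
  P[7] = 14 + 1 = 15
  P[8] = 15 + 1 = 16

Answer: [5, 0, 7, 2, -1, 10, 16, 15, 16]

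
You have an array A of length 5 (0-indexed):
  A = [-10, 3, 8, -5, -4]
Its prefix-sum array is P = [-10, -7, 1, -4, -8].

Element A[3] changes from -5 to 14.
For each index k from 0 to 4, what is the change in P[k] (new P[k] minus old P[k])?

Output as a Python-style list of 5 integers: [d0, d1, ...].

Element change: A[3] -5 -> 14, delta = 19
For k < 3: P[k] unchanged, delta_P[k] = 0
For k >= 3: P[k] shifts by exactly 19
Delta array: [0, 0, 0, 19, 19]

Answer: [0, 0, 0, 19, 19]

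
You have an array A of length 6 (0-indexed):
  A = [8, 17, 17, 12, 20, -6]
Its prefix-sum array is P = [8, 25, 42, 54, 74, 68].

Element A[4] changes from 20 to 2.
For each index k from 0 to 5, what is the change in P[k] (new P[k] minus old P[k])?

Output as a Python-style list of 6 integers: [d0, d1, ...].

Answer: [0, 0, 0, 0, -18, -18]

Derivation:
Element change: A[4] 20 -> 2, delta = -18
For k < 4: P[k] unchanged, delta_P[k] = 0
For k >= 4: P[k] shifts by exactly -18
Delta array: [0, 0, 0, 0, -18, -18]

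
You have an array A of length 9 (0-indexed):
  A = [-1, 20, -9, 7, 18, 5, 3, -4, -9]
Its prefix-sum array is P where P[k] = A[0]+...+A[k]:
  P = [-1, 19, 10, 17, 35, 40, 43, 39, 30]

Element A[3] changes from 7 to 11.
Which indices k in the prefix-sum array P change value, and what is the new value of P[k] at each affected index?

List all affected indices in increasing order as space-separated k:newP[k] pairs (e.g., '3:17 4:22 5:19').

P[k] = A[0] + ... + A[k]
P[k] includes A[3] iff k >= 3
Affected indices: 3, 4, ..., 8; delta = 4
  P[3]: 17 + 4 = 21
  P[4]: 35 + 4 = 39
  P[5]: 40 + 4 = 44
  P[6]: 43 + 4 = 47
  P[7]: 39 + 4 = 43
  P[8]: 30 + 4 = 34

Answer: 3:21 4:39 5:44 6:47 7:43 8:34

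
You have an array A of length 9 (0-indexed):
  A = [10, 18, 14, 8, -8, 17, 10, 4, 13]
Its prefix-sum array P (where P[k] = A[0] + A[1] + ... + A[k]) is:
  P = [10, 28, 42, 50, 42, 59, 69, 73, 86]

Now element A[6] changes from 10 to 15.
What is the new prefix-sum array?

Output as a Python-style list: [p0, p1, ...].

Change: A[6] 10 -> 15, delta = 5
P[k] for k < 6: unchanged (A[6] not included)
P[k] for k >= 6: shift by delta = 5
  P[0] = 10 + 0 = 10
  P[1] = 28 + 0 = 28
  P[2] = 42 + 0 = 42
  P[3] = 50 + 0 = 50
  P[4] = 42 + 0 = 42
  P[5] = 59 + 0 = 59
  P[6] = 69 + 5 = 74
  P[7] = 73 + 5 = 78
  P[8] = 86 + 5 = 91

Answer: [10, 28, 42, 50, 42, 59, 74, 78, 91]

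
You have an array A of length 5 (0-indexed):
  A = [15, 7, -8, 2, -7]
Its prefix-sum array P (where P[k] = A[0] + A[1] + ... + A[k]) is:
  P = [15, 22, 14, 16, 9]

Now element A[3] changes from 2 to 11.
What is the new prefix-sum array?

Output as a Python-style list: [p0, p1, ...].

Answer: [15, 22, 14, 25, 18]

Derivation:
Change: A[3] 2 -> 11, delta = 9
P[k] for k < 3: unchanged (A[3] not included)
P[k] for k >= 3: shift by delta = 9
  P[0] = 15 + 0 = 15
  P[1] = 22 + 0 = 22
  P[2] = 14 + 0 = 14
  P[3] = 16 + 9 = 25
  P[4] = 9 + 9 = 18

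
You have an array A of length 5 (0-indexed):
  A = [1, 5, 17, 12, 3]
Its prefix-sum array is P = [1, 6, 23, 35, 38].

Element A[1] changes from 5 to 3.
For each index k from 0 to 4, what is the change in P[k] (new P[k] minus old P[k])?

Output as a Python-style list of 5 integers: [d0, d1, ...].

Answer: [0, -2, -2, -2, -2]

Derivation:
Element change: A[1] 5 -> 3, delta = -2
For k < 1: P[k] unchanged, delta_P[k] = 0
For k >= 1: P[k] shifts by exactly -2
Delta array: [0, -2, -2, -2, -2]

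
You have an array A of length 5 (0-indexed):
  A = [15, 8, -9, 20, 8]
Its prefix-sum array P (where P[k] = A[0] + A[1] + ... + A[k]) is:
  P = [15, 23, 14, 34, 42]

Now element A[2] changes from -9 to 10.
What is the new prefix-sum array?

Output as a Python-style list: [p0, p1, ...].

Answer: [15, 23, 33, 53, 61]

Derivation:
Change: A[2] -9 -> 10, delta = 19
P[k] for k < 2: unchanged (A[2] not included)
P[k] for k >= 2: shift by delta = 19
  P[0] = 15 + 0 = 15
  P[1] = 23 + 0 = 23
  P[2] = 14 + 19 = 33
  P[3] = 34 + 19 = 53
  P[4] = 42 + 19 = 61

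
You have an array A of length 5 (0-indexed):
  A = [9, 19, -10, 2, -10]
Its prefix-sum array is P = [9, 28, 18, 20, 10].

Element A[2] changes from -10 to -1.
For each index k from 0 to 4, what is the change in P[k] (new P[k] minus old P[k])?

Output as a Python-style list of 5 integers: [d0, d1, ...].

Element change: A[2] -10 -> -1, delta = 9
For k < 2: P[k] unchanged, delta_P[k] = 0
For k >= 2: P[k] shifts by exactly 9
Delta array: [0, 0, 9, 9, 9]

Answer: [0, 0, 9, 9, 9]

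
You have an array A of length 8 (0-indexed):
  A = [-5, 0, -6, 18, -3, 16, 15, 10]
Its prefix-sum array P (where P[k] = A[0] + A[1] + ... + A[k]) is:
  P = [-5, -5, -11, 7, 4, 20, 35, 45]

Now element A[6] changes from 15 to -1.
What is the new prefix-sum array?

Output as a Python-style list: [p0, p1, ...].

Change: A[6] 15 -> -1, delta = -16
P[k] for k < 6: unchanged (A[6] not included)
P[k] for k >= 6: shift by delta = -16
  P[0] = -5 + 0 = -5
  P[1] = -5 + 0 = -5
  P[2] = -11 + 0 = -11
  P[3] = 7 + 0 = 7
  P[4] = 4 + 0 = 4
  P[5] = 20 + 0 = 20
  P[6] = 35 + -16 = 19
  P[7] = 45 + -16 = 29

Answer: [-5, -5, -11, 7, 4, 20, 19, 29]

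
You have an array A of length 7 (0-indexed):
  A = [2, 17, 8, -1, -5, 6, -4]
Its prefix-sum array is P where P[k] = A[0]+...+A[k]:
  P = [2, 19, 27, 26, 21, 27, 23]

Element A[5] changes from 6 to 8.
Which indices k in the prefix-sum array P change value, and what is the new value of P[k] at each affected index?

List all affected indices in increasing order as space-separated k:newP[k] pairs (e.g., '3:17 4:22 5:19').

Answer: 5:29 6:25

Derivation:
P[k] = A[0] + ... + A[k]
P[k] includes A[5] iff k >= 5
Affected indices: 5, 6, ..., 6; delta = 2
  P[5]: 27 + 2 = 29
  P[6]: 23 + 2 = 25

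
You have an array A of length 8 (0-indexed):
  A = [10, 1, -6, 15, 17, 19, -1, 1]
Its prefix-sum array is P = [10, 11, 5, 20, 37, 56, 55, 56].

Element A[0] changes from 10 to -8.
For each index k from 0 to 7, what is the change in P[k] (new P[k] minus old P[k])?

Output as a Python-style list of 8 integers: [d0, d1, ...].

Answer: [-18, -18, -18, -18, -18, -18, -18, -18]

Derivation:
Element change: A[0] 10 -> -8, delta = -18
For k < 0: P[k] unchanged, delta_P[k] = 0
For k >= 0: P[k] shifts by exactly -18
Delta array: [-18, -18, -18, -18, -18, -18, -18, -18]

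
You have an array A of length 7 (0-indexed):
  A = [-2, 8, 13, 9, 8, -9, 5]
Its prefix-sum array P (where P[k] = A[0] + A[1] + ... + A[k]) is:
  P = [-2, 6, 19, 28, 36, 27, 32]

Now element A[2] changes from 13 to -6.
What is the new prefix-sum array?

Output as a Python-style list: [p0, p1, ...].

Change: A[2] 13 -> -6, delta = -19
P[k] for k < 2: unchanged (A[2] not included)
P[k] for k >= 2: shift by delta = -19
  P[0] = -2 + 0 = -2
  P[1] = 6 + 0 = 6
  P[2] = 19 + -19 = 0
  P[3] = 28 + -19 = 9
  P[4] = 36 + -19 = 17
  P[5] = 27 + -19 = 8
  P[6] = 32 + -19 = 13

Answer: [-2, 6, 0, 9, 17, 8, 13]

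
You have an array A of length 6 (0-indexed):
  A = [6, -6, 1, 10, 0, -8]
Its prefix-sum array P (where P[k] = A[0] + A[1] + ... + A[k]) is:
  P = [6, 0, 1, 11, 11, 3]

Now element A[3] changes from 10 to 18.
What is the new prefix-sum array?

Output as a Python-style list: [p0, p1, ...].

Answer: [6, 0, 1, 19, 19, 11]

Derivation:
Change: A[3] 10 -> 18, delta = 8
P[k] for k < 3: unchanged (A[3] not included)
P[k] for k >= 3: shift by delta = 8
  P[0] = 6 + 0 = 6
  P[1] = 0 + 0 = 0
  P[2] = 1 + 0 = 1
  P[3] = 11 + 8 = 19
  P[4] = 11 + 8 = 19
  P[5] = 3 + 8 = 11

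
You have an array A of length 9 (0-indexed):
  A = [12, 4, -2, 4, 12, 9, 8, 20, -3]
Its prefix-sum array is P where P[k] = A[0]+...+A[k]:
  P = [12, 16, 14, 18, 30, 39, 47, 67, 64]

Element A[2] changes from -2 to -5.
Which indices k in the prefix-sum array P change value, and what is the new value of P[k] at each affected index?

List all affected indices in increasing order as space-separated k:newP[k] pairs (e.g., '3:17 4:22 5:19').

P[k] = A[0] + ... + A[k]
P[k] includes A[2] iff k >= 2
Affected indices: 2, 3, ..., 8; delta = -3
  P[2]: 14 + -3 = 11
  P[3]: 18 + -3 = 15
  P[4]: 30 + -3 = 27
  P[5]: 39 + -3 = 36
  P[6]: 47 + -3 = 44
  P[7]: 67 + -3 = 64
  P[8]: 64 + -3 = 61

Answer: 2:11 3:15 4:27 5:36 6:44 7:64 8:61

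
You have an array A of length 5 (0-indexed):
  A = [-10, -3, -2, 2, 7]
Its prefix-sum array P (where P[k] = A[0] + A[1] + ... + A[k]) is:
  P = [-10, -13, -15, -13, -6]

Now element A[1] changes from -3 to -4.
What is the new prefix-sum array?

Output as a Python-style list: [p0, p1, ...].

Change: A[1] -3 -> -4, delta = -1
P[k] for k < 1: unchanged (A[1] not included)
P[k] for k >= 1: shift by delta = -1
  P[0] = -10 + 0 = -10
  P[1] = -13 + -1 = -14
  P[2] = -15 + -1 = -16
  P[3] = -13 + -1 = -14
  P[4] = -6 + -1 = -7

Answer: [-10, -14, -16, -14, -7]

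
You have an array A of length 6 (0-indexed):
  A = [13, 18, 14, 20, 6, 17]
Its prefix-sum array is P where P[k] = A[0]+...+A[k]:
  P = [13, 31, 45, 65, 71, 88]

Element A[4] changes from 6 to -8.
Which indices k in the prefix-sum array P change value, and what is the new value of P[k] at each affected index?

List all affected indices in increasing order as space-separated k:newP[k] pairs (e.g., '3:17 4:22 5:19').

P[k] = A[0] + ... + A[k]
P[k] includes A[4] iff k >= 4
Affected indices: 4, 5, ..., 5; delta = -14
  P[4]: 71 + -14 = 57
  P[5]: 88 + -14 = 74

Answer: 4:57 5:74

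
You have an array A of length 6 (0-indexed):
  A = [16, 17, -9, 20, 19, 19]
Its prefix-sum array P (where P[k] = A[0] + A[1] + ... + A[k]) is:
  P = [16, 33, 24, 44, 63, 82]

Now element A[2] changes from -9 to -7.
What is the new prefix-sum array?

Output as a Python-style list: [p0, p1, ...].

Answer: [16, 33, 26, 46, 65, 84]

Derivation:
Change: A[2] -9 -> -7, delta = 2
P[k] for k < 2: unchanged (A[2] not included)
P[k] for k >= 2: shift by delta = 2
  P[0] = 16 + 0 = 16
  P[1] = 33 + 0 = 33
  P[2] = 24 + 2 = 26
  P[3] = 44 + 2 = 46
  P[4] = 63 + 2 = 65
  P[5] = 82 + 2 = 84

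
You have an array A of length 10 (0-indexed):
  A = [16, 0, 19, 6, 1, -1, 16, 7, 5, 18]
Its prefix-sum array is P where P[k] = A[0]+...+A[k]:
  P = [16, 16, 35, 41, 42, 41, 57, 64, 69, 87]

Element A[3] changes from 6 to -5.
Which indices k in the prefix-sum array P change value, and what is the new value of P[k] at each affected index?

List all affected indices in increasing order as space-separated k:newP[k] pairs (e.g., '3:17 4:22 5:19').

P[k] = A[0] + ... + A[k]
P[k] includes A[3] iff k >= 3
Affected indices: 3, 4, ..., 9; delta = -11
  P[3]: 41 + -11 = 30
  P[4]: 42 + -11 = 31
  P[5]: 41 + -11 = 30
  P[6]: 57 + -11 = 46
  P[7]: 64 + -11 = 53
  P[8]: 69 + -11 = 58
  P[9]: 87 + -11 = 76

Answer: 3:30 4:31 5:30 6:46 7:53 8:58 9:76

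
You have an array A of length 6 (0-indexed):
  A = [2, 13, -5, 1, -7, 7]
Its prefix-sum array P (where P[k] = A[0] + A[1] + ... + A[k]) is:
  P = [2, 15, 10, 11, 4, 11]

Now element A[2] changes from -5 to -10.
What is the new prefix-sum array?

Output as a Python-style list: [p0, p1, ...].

Change: A[2] -5 -> -10, delta = -5
P[k] for k < 2: unchanged (A[2] not included)
P[k] for k >= 2: shift by delta = -5
  P[0] = 2 + 0 = 2
  P[1] = 15 + 0 = 15
  P[2] = 10 + -5 = 5
  P[3] = 11 + -5 = 6
  P[4] = 4 + -5 = -1
  P[5] = 11 + -5 = 6

Answer: [2, 15, 5, 6, -1, 6]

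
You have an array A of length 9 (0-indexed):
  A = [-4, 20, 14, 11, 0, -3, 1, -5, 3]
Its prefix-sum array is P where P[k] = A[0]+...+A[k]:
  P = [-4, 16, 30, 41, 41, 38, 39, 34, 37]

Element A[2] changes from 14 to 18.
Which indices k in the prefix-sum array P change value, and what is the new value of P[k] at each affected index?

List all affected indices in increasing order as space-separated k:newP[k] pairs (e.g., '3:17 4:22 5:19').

P[k] = A[0] + ... + A[k]
P[k] includes A[2] iff k >= 2
Affected indices: 2, 3, ..., 8; delta = 4
  P[2]: 30 + 4 = 34
  P[3]: 41 + 4 = 45
  P[4]: 41 + 4 = 45
  P[5]: 38 + 4 = 42
  P[6]: 39 + 4 = 43
  P[7]: 34 + 4 = 38
  P[8]: 37 + 4 = 41

Answer: 2:34 3:45 4:45 5:42 6:43 7:38 8:41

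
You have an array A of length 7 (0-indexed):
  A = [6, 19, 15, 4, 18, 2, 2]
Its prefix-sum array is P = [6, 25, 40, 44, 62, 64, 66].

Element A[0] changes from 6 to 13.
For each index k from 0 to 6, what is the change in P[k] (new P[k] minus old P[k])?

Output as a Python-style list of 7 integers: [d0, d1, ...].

Answer: [7, 7, 7, 7, 7, 7, 7]

Derivation:
Element change: A[0] 6 -> 13, delta = 7
For k < 0: P[k] unchanged, delta_P[k] = 0
For k >= 0: P[k] shifts by exactly 7
Delta array: [7, 7, 7, 7, 7, 7, 7]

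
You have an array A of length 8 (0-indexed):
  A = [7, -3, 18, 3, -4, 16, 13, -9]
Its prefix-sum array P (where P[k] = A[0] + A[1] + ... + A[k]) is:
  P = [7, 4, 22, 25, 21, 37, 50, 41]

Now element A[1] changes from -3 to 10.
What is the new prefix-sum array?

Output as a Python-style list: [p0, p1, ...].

Answer: [7, 17, 35, 38, 34, 50, 63, 54]

Derivation:
Change: A[1] -3 -> 10, delta = 13
P[k] for k < 1: unchanged (A[1] not included)
P[k] for k >= 1: shift by delta = 13
  P[0] = 7 + 0 = 7
  P[1] = 4 + 13 = 17
  P[2] = 22 + 13 = 35
  P[3] = 25 + 13 = 38
  P[4] = 21 + 13 = 34
  P[5] = 37 + 13 = 50
  P[6] = 50 + 13 = 63
  P[7] = 41 + 13 = 54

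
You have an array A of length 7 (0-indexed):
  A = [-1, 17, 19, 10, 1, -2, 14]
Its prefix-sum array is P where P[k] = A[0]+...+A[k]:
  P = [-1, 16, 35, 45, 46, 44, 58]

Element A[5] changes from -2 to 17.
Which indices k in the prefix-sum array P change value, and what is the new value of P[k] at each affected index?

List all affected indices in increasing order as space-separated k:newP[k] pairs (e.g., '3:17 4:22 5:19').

Answer: 5:63 6:77

Derivation:
P[k] = A[0] + ... + A[k]
P[k] includes A[5] iff k >= 5
Affected indices: 5, 6, ..., 6; delta = 19
  P[5]: 44 + 19 = 63
  P[6]: 58 + 19 = 77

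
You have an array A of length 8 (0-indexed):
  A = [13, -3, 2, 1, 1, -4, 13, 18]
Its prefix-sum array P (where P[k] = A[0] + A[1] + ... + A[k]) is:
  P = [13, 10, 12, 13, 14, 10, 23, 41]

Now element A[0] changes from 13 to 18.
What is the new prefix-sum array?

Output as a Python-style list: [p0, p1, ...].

Answer: [18, 15, 17, 18, 19, 15, 28, 46]

Derivation:
Change: A[0] 13 -> 18, delta = 5
P[k] for k < 0: unchanged (A[0] not included)
P[k] for k >= 0: shift by delta = 5
  P[0] = 13 + 5 = 18
  P[1] = 10 + 5 = 15
  P[2] = 12 + 5 = 17
  P[3] = 13 + 5 = 18
  P[4] = 14 + 5 = 19
  P[5] = 10 + 5 = 15
  P[6] = 23 + 5 = 28
  P[7] = 41 + 5 = 46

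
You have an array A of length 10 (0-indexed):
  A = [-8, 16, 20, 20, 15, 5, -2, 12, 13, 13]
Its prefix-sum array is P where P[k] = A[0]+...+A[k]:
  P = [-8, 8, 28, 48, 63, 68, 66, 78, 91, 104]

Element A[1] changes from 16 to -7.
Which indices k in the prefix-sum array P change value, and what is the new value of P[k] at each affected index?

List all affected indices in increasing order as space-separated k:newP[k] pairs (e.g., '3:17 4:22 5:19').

Answer: 1:-15 2:5 3:25 4:40 5:45 6:43 7:55 8:68 9:81

Derivation:
P[k] = A[0] + ... + A[k]
P[k] includes A[1] iff k >= 1
Affected indices: 1, 2, ..., 9; delta = -23
  P[1]: 8 + -23 = -15
  P[2]: 28 + -23 = 5
  P[3]: 48 + -23 = 25
  P[4]: 63 + -23 = 40
  P[5]: 68 + -23 = 45
  P[6]: 66 + -23 = 43
  P[7]: 78 + -23 = 55
  P[8]: 91 + -23 = 68
  P[9]: 104 + -23 = 81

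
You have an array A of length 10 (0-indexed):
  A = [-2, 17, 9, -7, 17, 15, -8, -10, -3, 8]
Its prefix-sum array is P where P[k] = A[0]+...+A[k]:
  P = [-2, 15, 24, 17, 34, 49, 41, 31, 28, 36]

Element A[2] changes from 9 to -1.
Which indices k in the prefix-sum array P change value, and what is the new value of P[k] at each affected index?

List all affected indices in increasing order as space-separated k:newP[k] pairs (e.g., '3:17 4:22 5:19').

Answer: 2:14 3:7 4:24 5:39 6:31 7:21 8:18 9:26

Derivation:
P[k] = A[0] + ... + A[k]
P[k] includes A[2] iff k >= 2
Affected indices: 2, 3, ..., 9; delta = -10
  P[2]: 24 + -10 = 14
  P[3]: 17 + -10 = 7
  P[4]: 34 + -10 = 24
  P[5]: 49 + -10 = 39
  P[6]: 41 + -10 = 31
  P[7]: 31 + -10 = 21
  P[8]: 28 + -10 = 18
  P[9]: 36 + -10 = 26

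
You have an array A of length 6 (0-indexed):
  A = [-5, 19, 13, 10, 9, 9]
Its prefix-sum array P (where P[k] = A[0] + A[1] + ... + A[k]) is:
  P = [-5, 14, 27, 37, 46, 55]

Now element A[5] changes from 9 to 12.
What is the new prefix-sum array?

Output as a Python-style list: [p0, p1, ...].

Change: A[5] 9 -> 12, delta = 3
P[k] for k < 5: unchanged (A[5] not included)
P[k] for k >= 5: shift by delta = 3
  P[0] = -5 + 0 = -5
  P[1] = 14 + 0 = 14
  P[2] = 27 + 0 = 27
  P[3] = 37 + 0 = 37
  P[4] = 46 + 0 = 46
  P[5] = 55 + 3 = 58

Answer: [-5, 14, 27, 37, 46, 58]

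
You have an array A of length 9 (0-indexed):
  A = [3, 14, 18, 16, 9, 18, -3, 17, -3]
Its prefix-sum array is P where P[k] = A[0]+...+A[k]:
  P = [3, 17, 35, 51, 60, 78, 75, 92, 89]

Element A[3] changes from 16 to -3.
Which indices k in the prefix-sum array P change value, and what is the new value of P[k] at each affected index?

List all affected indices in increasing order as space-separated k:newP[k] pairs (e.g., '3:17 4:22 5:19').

Answer: 3:32 4:41 5:59 6:56 7:73 8:70

Derivation:
P[k] = A[0] + ... + A[k]
P[k] includes A[3] iff k >= 3
Affected indices: 3, 4, ..., 8; delta = -19
  P[3]: 51 + -19 = 32
  P[4]: 60 + -19 = 41
  P[5]: 78 + -19 = 59
  P[6]: 75 + -19 = 56
  P[7]: 92 + -19 = 73
  P[8]: 89 + -19 = 70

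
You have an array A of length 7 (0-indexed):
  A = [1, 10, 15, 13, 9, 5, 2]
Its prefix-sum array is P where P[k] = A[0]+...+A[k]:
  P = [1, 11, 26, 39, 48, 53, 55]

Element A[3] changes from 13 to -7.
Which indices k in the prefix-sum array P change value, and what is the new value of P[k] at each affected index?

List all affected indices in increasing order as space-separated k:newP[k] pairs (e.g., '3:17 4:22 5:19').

Answer: 3:19 4:28 5:33 6:35

Derivation:
P[k] = A[0] + ... + A[k]
P[k] includes A[3] iff k >= 3
Affected indices: 3, 4, ..., 6; delta = -20
  P[3]: 39 + -20 = 19
  P[4]: 48 + -20 = 28
  P[5]: 53 + -20 = 33
  P[6]: 55 + -20 = 35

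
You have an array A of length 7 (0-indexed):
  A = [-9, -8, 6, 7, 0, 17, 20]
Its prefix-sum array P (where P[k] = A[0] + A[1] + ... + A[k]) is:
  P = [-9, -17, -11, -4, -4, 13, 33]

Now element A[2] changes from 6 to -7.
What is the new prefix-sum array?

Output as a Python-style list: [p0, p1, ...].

Answer: [-9, -17, -24, -17, -17, 0, 20]

Derivation:
Change: A[2] 6 -> -7, delta = -13
P[k] for k < 2: unchanged (A[2] not included)
P[k] for k >= 2: shift by delta = -13
  P[0] = -9 + 0 = -9
  P[1] = -17 + 0 = -17
  P[2] = -11 + -13 = -24
  P[3] = -4 + -13 = -17
  P[4] = -4 + -13 = -17
  P[5] = 13 + -13 = 0
  P[6] = 33 + -13 = 20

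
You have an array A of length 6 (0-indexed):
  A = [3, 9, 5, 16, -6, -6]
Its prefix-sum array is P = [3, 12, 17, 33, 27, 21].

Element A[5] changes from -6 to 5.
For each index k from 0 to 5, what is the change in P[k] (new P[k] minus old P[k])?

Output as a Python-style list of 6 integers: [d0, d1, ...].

Element change: A[5] -6 -> 5, delta = 11
For k < 5: P[k] unchanged, delta_P[k] = 0
For k >= 5: P[k] shifts by exactly 11
Delta array: [0, 0, 0, 0, 0, 11]

Answer: [0, 0, 0, 0, 0, 11]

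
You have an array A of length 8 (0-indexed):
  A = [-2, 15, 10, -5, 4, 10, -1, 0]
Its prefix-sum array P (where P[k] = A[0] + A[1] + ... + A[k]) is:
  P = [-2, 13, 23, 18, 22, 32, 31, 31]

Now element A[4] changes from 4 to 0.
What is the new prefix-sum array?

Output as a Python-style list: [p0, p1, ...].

Change: A[4] 4 -> 0, delta = -4
P[k] for k < 4: unchanged (A[4] not included)
P[k] for k >= 4: shift by delta = -4
  P[0] = -2 + 0 = -2
  P[1] = 13 + 0 = 13
  P[2] = 23 + 0 = 23
  P[3] = 18 + 0 = 18
  P[4] = 22 + -4 = 18
  P[5] = 32 + -4 = 28
  P[6] = 31 + -4 = 27
  P[7] = 31 + -4 = 27

Answer: [-2, 13, 23, 18, 18, 28, 27, 27]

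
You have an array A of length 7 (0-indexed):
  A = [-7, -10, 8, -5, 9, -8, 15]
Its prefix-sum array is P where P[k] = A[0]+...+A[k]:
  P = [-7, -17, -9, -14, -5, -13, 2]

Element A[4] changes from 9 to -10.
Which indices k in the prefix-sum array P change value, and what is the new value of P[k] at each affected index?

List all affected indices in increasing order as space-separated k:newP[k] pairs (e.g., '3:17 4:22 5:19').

Answer: 4:-24 5:-32 6:-17

Derivation:
P[k] = A[0] + ... + A[k]
P[k] includes A[4] iff k >= 4
Affected indices: 4, 5, ..., 6; delta = -19
  P[4]: -5 + -19 = -24
  P[5]: -13 + -19 = -32
  P[6]: 2 + -19 = -17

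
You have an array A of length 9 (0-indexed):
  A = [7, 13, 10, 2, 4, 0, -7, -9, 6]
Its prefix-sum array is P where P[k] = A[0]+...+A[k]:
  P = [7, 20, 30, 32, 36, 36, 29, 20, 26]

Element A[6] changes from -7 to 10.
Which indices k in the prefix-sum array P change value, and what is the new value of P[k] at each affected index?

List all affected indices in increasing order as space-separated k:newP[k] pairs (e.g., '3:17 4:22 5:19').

P[k] = A[0] + ... + A[k]
P[k] includes A[6] iff k >= 6
Affected indices: 6, 7, ..., 8; delta = 17
  P[6]: 29 + 17 = 46
  P[7]: 20 + 17 = 37
  P[8]: 26 + 17 = 43

Answer: 6:46 7:37 8:43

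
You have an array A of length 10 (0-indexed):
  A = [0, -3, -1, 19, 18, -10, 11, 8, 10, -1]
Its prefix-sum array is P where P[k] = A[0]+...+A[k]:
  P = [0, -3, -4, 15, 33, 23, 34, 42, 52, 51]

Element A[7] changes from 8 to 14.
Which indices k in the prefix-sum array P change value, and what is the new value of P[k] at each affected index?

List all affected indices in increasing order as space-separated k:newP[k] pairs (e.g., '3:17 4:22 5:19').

P[k] = A[0] + ... + A[k]
P[k] includes A[7] iff k >= 7
Affected indices: 7, 8, ..., 9; delta = 6
  P[7]: 42 + 6 = 48
  P[8]: 52 + 6 = 58
  P[9]: 51 + 6 = 57

Answer: 7:48 8:58 9:57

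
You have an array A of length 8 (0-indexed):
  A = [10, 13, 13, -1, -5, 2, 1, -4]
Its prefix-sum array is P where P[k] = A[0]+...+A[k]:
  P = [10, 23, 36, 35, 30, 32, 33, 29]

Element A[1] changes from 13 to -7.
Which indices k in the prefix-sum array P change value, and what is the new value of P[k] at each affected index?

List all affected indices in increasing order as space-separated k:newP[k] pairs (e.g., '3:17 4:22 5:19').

Answer: 1:3 2:16 3:15 4:10 5:12 6:13 7:9

Derivation:
P[k] = A[0] + ... + A[k]
P[k] includes A[1] iff k >= 1
Affected indices: 1, 2, ..., 7; delta = -20
  P[1]: 23 + -20 = 3
  P[2]: 36 + -20 = 16
  P[3]: 35 + -20 = 15
  P[4]: 30 + -20 = 10
  P[5]: 32 + -20 = 12
  P[6]: 33 + -20 = 13
  P[7]: 29 + -20 = 9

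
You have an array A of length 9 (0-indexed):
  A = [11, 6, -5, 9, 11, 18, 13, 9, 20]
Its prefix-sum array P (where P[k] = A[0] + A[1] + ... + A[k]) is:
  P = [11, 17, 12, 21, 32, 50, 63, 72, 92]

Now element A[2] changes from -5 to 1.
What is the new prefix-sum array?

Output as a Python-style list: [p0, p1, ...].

Change: A[2] -5 -> 1, delta = 6
P[k] for k < 2: unchanged (A[2] not included)
P[k] for k >= 2: shift by delta = 6
  P[0] = 11 + 0 = 11
  P[1] = 17 + 0 = 17
  P[2] = 12 + 6 = 18
  P[3] = 21 + 6 = 27
  P[4] = 32 + 6 = 38
  P[5] = 50 + 6 = 56
  P[6] = 63 + 6 = 69
  P[7] = 72 + 6 = 78
  P[8] = 92 + 6 = 98

Answer: [11, 17, 18, 27, 38, 56, 69, 78, 98]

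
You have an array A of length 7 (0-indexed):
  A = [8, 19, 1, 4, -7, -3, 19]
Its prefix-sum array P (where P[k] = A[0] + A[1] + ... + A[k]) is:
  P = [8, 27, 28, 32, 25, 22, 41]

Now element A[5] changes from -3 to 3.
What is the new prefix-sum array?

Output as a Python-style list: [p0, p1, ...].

Change: A[5] -3 -> 3, delta = 6
P[k] for k < 5: unchanged (A[5] not included)
P[k] for k >= 5: shift by delta = 6
  P[0] = 8 + 0 = 8
  P[1] = 27 + 0 = 27
  P[2] = 28 + 0 = 28
  P[3] = 32 + 0 = 32
  P[4] = 25 + 0 = 25
  P[5] = 22 + 6 = 28
  P[6] = 41 + 6 = 47

Answer: [8, 27, 28, 32, 25, 28, 47]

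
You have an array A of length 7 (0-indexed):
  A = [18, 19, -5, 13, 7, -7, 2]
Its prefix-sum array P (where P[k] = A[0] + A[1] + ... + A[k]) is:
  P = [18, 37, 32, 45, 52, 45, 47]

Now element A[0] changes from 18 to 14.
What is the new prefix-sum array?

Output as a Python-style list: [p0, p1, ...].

Change: A[0] 18 -> 14, delta = -4
P[k] for k < 0: unchanged (A[0] not included)
P[k] for k >= 0: shift by delta = -4
  P[0] = 18 + -4 = 14
  P[1] = 37 + -4 = 33
  P[2] = 32 + -4 = 28
  P[3] = 45 + -4 = 41
  P[4] = 52 + -4 = 48
  P[5] = 45 + -4 = 41
  P[6] = 47 + -4 = 43

Answer: [14, 33, 28, 41, 48, 41, 43]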